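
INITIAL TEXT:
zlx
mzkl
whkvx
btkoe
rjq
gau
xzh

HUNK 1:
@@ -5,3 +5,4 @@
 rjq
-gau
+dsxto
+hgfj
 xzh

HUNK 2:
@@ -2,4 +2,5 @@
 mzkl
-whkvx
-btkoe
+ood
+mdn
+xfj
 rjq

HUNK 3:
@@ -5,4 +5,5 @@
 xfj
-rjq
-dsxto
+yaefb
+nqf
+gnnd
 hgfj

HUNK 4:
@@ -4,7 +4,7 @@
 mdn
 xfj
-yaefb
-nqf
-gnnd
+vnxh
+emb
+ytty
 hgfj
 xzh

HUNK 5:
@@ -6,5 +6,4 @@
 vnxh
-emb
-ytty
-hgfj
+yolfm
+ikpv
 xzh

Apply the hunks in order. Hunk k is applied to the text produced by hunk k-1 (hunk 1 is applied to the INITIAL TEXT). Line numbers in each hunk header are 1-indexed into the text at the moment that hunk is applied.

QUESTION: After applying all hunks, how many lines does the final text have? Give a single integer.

Hunk 1: at line 5 remove [gau] add [dsxto,hgfj] -> 8 lines: zlx mzkl whkvx btkoe rjq dsxto hgfj xzh
Hunk 2: at line 2 remove [whkvx,btkoe] add [ood,mdn,xfj] -> 9 lines: zlx mzkl ood mdn xfj rjq dsxto hgfj xzh
Hunk 3: at line 5 remove [rjq,dsxto] add [yaefb,nqf,gnnd] -> 10 lines: zlx mzkl ood mdn xfj yaefb nqf gnnd hgfj xzh
Hunk 4: at line 4 remove [yaefb,nqf,gnnd] add [vnxh,emb,ytty] -> 10 lines: zlx mzkl ood mdn xfj vnxh emb ytty hgfj xzh
Hunk 5: at line 6 remove [emb,ytty,hgfj] add [yolfm,ikpv] -> 9 lines: zlx mzkl ood mdn xfj vnxh yolfm ikpv xzh
Final line count: 9

Answer: 9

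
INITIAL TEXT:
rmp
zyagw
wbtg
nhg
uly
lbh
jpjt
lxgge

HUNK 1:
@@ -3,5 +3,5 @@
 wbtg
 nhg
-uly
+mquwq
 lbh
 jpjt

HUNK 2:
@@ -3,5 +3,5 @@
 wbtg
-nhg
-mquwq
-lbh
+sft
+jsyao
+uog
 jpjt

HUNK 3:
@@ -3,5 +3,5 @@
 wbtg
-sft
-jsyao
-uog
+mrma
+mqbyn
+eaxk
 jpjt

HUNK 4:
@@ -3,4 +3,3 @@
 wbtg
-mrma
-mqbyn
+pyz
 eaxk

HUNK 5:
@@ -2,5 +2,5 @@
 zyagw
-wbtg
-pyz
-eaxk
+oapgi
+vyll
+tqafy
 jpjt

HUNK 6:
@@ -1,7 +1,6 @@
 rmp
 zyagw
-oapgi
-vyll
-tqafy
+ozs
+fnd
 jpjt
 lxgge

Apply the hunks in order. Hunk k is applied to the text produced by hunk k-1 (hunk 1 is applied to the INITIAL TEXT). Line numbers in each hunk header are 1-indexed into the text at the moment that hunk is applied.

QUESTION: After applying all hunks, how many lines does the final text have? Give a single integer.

Answer: 6

Derivation:
Hunk 1: at line 3 remove [uly] add [mquwq] -> 8 lines: rmp zyagw wbtg nhg mquwq lbh jpjt lxgge
Hunk 2: at line 3 remove [nhg,mquwq,lbh] add [sft,jsyao,uog] -> 8 lines: rmp zyagw wbtg sft jsyao uog jpjt lxgge
Hunk 3: at line 3 remove [sft,jsyao,uog] add [mrma,mqbyn,eaxk] -> 8 lines: rmp zyagw wbtg mrma mqbyn eaxk jpjt lxgge
Hunk 4: at line 3 remove [mrma,mqbyn] add [pyz] -> 7 lines: rmp zyagw wbtg pyz eaxk jpjt lxgge
Hunk 5: at line 2 remove [wbtg,pyz,eaxk] add [oapgi,vyll,tqafy] -> 7 lines: rmp zyagw oapgi vyll tqafy jpjt lxgge
Hunk 6: at line 1 remove [oapgi,vyll,tqafy] add [ozs,fnd] -> 6 lines: rmp zyagw ozs fnd jpjt lxgge
Final line count: 6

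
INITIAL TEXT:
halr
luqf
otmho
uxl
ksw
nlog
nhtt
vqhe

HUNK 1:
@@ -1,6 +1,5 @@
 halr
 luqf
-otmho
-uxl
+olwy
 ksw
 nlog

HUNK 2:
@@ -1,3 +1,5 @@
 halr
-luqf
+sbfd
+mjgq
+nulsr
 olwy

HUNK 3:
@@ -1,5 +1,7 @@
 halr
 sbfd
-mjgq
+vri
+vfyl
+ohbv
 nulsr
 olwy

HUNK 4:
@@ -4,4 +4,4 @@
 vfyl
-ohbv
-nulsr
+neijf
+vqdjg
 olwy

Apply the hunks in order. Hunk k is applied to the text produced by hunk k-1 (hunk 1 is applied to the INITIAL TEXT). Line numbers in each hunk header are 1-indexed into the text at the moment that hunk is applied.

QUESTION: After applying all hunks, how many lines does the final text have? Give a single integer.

Answer: 11

Derivation:
Hunk 1: at line 1 remove [otmho,uxl] add [olwy] -> 7 lines: halr luqf olwy ksw nlog nhtt vqhe
Hunk 2: at line 1 remove [luqf] add [sbfd,mjgq,nulsr] -> 9 lines: halr sbfd mjgq nulsr olwy ksw nlog nhtt vqhe
Hunk 3: at line 1 remove [mjgq] add [vri,vfyl,ohbv] -> 11 lines: halr sbfd vri vfyl ohbv nulsr olwy ksw nlog nhtt vqhe
Hunk 4: at line 4 remove [ohbv,nulsr] add [neijf,vqdjg] -> 11 lines: halr sbfd vri vfyl neijf vqdjg olwy ksw nlog nhtt vqhe
Final line count: 11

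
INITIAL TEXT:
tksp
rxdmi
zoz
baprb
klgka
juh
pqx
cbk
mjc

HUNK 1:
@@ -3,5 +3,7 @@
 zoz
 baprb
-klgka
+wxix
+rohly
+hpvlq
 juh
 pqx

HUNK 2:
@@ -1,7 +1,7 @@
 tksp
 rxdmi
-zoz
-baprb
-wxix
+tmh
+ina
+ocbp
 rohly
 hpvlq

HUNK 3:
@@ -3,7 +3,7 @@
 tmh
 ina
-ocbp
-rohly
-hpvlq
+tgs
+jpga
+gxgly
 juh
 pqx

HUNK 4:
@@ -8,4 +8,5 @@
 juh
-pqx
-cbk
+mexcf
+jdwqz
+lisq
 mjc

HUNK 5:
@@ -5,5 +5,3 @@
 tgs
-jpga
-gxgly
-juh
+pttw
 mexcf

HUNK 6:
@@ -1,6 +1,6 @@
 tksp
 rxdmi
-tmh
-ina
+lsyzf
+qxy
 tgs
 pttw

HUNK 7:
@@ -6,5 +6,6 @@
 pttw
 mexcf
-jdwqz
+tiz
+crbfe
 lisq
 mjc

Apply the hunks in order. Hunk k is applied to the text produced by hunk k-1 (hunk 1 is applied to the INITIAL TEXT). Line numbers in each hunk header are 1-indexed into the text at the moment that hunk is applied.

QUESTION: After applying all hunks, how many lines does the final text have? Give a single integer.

Hunk 1: at line 3 remove [klgka] add [wxix,rohly,hpvlq] -> 11 lines: tksp rxdmi zoz baprb wxix rohly hpvlq juh pqx cbk mjc
Hunk 2: at line 1 remove [zoz,baprb,wxix] add [tmh,ina,ocbp] -> 11 lines: tksp rxdmi tmh ina ocbp rohly hpvlq juh pqx cbk mjc
Hunk 3: at line 3 remove [ocbp,rohly,hpvlq] add [tgs,jpga,gxgly] -> 11 lines: tksp rxdmi tmh ina tgs jpga gxgly juh pqx cbk mjc
Hunk 4: at line 8 remove [pqx,cbk] add [mexcf,jdwqz,lisq] -> 12 lines: tksp rxdmi tmh ina tgs jpga gxgly juh mexcf jdwqz lisq mjc
Hunk 5: at line 5 remove [jpga,gxgly,juh] add [pttw] -> 10 lines: tksp rxdmi tmh ina tgs pttw mexcf jdwqz lisq mjc
Hunk 6: at line 1 remove [tmh,ina] add [lsyzf,qxy] -> 10 lines: tksp rxdmi lsyzf qxy tgs pttw mexcf jdwqz lisq mjc
Hunk 7: at line 6 remove [jdwqz] add [tiz,crbfe] -> 11 lines: tksp rxdmi lsyzf qxy tgs pttw mexcf tiz crbfe lisq mjc
Final line count: 11

Answer: 11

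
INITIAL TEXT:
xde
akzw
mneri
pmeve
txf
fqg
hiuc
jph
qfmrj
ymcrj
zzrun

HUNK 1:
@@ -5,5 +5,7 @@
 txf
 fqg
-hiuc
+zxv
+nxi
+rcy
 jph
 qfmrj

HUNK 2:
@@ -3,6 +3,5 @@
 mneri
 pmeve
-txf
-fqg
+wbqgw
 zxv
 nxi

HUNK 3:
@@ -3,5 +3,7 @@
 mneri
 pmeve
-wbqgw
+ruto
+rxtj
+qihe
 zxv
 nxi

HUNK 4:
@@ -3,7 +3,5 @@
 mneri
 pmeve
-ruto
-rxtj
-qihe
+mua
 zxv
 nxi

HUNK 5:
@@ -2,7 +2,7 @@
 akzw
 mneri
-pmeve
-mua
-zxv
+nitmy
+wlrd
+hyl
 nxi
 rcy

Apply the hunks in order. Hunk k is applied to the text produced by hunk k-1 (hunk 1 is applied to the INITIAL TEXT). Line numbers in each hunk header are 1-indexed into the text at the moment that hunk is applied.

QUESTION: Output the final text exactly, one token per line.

Hunk 1: at line 5 remove [hiuc] add [zxv,nxi,rcy] -> 13 lines: xde akzw mneri pmeve txf fqg zxv nxi rcy jph qfmrj ymcrj zzrun
Hunk 2: at line 3 remove [txf,fqg] add [wbqgw] -> 12 lines: xde akzw mneri pmeve wbqgw zxv nxi rcy jph qfmrj ymcrj zzrun
Hunk 3: at line 3 remove [wbqgw] add [ruto,rxtj,qihe] -> 14 lines: xde akzw mneri pmeve ruto rxtj qihe zxv nxi rcy jph qfmrj ymcrj zzrun
Hunk 4: at line 3 remove [ruto,rxtj,qihe] add [mua] -> 12 lines: xde akzw mneri pmeve mua zxv nxi rcy jph qfmrj ymcrj zzrun
Hunk 5: at line 2 remove [pmeve,mua,zxv] add [nitmy,wlrd,hyl] -> 12 lines: xde akzw mneri nitmy wlrd hyl nxi rcy jph qfmrj ymcrj zzrun

Answer: xde
akzw
mneri
nitmy
wlrd
hyl
nxi
rcy
jph
qfmrj
ymcrj
zzrun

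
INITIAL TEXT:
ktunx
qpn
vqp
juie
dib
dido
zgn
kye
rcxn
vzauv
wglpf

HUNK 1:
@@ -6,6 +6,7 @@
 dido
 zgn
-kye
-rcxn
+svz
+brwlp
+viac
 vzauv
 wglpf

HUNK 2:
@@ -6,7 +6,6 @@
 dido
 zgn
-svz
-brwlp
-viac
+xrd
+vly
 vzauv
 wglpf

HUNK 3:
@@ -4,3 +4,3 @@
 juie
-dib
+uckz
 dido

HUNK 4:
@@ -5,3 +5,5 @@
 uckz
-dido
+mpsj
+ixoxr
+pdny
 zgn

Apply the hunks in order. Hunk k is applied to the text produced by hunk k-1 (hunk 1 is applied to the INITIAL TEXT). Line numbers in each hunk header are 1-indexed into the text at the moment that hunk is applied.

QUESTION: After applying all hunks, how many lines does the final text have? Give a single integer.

Hunk 1: at line 6 remove [kye,rcxn] add [svz,brwlp,viac] -> 12 lines: ktunx qpn vqp juie dib dido zgn svz brwlp viac vzauv wglpf
Hunk 2: at line 6 remove [svz,brwlp,viac] add [xrd,vly] -> 11 lines: ktunx qpn vqp juie dib dido zgn xrd vly vzauv wglpf
Hunk 3: at line 4 remove [dib] add [uckz] -> 11 lines: ktunx qpn vqp juie uckz dido zgn xrd vly vzauv wglpf
Hunk 4: at line 5 remove [dido] add [mpsj,ixoxr,pdny] -> 13 lines: ktunx qpn vqp juie uckz mpsj ixoxr pdny zgn xrd vly vzauv wglpf
Final line count: 13

Answer: 13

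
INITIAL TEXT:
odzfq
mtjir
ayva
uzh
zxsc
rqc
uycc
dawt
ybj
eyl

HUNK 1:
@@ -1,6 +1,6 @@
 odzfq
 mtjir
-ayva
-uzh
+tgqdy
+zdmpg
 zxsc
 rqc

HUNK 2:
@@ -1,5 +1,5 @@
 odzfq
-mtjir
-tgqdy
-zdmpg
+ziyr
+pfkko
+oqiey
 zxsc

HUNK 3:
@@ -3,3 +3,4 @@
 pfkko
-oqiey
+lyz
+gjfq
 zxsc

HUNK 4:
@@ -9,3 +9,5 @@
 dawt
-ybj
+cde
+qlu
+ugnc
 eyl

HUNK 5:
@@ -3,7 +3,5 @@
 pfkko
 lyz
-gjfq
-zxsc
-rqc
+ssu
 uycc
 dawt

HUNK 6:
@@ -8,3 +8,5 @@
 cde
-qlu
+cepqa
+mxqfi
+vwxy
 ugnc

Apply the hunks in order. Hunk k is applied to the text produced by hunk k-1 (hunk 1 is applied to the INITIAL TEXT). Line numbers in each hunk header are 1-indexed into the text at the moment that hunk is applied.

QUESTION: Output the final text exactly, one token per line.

Answer: odzfq
ziyr
pfkko
lyz
ssu
uycc
dawt
cde
cepqa
mxqfi
vwxy
ugnc
eyl

Derivation:
Hunk 1: at line 1 remove [ayva,uzh] add [tgqdy,zdmpg] -> 10 lines: odzfq mtjir tgqdy zdmpg zxsc rqc uycc dawt ybj eyl
Hunk 2: at line 1 remove [mtjir,tgqdy,zdmpg] add [ziyr,pfkko,oqiey] -> 10 lines: odzfq ziyr pfkko oqiey zxsc rqc uycc dawt ybj eyl
Hunk 3: at line 3 remove [oqiey] add [lyz,gjfq] -> 11 lines: odzfq ziyr pfkko lyz gjfq zxsc rqc uycc dawt ybj eyl
Hunk 4: at line 9 remove [ybj] add [cde,qlu,ugnc] -> 13 lines: odzfq ziyr pfkko lyz gjfq zxsc rqc uycc dawt cde qlu ugnc eyl
Hunk 5: at line 3 remove [gjfq,zxsc,rqc] add [ssu] -> 11 lines: odzfq ziyr pfkko lyz ssu uycc dawt cde qlu ugnc eyl
Hunk 6: at line 8 remove [qlu] add [cepqa,mxqfi,vwxy] -> 13 lines: odzfq ziyr pfkko lyz ssu uycc dawt cde cepqa mxqfi vwxy ugnc eyl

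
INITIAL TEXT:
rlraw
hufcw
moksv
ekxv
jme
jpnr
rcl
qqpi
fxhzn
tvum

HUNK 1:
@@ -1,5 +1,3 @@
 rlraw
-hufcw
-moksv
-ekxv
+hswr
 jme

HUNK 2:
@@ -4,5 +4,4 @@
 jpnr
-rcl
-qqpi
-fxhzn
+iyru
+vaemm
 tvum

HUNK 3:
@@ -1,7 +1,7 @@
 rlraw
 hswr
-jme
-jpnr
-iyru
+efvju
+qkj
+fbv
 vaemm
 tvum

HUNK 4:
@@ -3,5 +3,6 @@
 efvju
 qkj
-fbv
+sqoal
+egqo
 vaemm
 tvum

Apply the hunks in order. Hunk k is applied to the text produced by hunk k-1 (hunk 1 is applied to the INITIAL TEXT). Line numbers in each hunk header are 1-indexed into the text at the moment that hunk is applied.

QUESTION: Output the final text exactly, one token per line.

Hunk 1: at line 1 remove [hufcw,moksv,ekxv] add [hswr] -> 8 lines: rlraw hswr jme jpnr rcl qqpi fxhzn tvum
Hunk 2: at line 4 remove [rcl,qqpi,fxhzn] add [iyru,vaemm] -> 7 lines: rlraw hswr jme jpnr iyru vaemm tvum
Hunk 3: at line 1 remove [jme,jpnr,iyru] add [efvju,qkj,fbv] -> 7 lines: rlraw hswr efvju qkj fbv vaemm tvum
Hunk 4: at line 3 remove [fbv] add [sqoal,egqo] -> 8 lines: rlraw hswr efvju qkj sqoal egqo vaemm tvum

Answer: rlraw
hswr
efvju
qkj
sqoal
egqo
vaemm
tvum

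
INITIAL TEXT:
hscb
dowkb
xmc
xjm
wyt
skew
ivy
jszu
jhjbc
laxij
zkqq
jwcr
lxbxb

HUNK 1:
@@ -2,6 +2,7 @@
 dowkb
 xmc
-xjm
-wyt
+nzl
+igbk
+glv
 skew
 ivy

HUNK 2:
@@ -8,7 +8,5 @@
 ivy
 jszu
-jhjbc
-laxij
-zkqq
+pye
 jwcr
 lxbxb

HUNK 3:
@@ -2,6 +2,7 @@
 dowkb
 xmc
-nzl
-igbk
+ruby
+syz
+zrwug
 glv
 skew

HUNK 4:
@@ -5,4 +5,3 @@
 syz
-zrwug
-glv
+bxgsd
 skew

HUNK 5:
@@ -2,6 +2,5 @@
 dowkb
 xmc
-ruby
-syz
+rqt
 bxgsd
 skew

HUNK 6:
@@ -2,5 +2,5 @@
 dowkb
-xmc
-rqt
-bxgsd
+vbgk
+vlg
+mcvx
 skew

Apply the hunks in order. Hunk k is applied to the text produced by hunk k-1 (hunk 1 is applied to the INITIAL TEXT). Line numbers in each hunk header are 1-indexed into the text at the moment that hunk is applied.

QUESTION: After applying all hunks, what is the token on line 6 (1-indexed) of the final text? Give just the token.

Answer: skew

Derivation:
Hunk 1: at line 2 remove [xjm,wyt] add [nzl,igbk,glv] -> 14 lines: hscb dowkb xmc nzl igbk glv skew ivy jszu jhjbc laxij zkqq jwcr lxbxb
Hunk 2: at line 8 remove [jhjbc,laxij,zkqq] add [pye] -> 12 lines: hscb dowkb xmc nzl igbk glv skew ivy jszu pye jwcr lxbxb
Hunk 3: at line 2 remove [nzl,igbk] add [ruby,syz,zrwug] -> 13 lines: hscb dowkb xmc ruby syz zrwug glv skew ivy jszu pye jwcr lxbxb
Hunk 4: at line 5 remove [zrwug,glv] add [bxgsd] -> 12 lines: hscb dowkb xmc ruby syz bxgsd skew ivy jszu pye jwcr lxbxb
Hunk 5: at line 2 remove [ruby,syz] add [rqt] -> 11 lines: hscb dowkb xmc rqt bxgsd skew ivy jszu pye jwcr lxbxb
Hunk 6: at line 2 remove [xmc,rqt,bxgsd] add [vbgk,vlg,mcvx] -> 11 lines: hscb dowkb vbgk vlg mcvx skew ivy jszu pye jwcr lxbxb
Final line 6: skew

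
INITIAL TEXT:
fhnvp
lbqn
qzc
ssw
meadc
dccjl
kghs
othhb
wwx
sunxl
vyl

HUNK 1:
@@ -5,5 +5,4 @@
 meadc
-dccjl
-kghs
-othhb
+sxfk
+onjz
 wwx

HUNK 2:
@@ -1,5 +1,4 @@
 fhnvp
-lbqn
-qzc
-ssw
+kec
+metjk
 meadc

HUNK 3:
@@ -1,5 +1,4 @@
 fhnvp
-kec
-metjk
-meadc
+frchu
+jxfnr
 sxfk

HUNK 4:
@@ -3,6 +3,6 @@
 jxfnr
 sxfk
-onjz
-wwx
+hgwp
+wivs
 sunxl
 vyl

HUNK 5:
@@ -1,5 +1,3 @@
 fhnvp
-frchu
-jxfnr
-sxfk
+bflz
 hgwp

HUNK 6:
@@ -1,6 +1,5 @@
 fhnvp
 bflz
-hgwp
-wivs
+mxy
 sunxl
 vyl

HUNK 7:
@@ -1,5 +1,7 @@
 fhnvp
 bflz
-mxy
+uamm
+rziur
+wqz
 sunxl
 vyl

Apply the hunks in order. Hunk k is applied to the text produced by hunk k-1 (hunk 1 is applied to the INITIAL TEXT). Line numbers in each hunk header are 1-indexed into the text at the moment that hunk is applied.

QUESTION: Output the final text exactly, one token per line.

Hunk 1: at line 5 remove [dccjl,kghs,othhb] add [sxfk,onjz] -> 10 lines: fhnvp lbqn qzc ssw meadc sxfk onjz wwx sunxl vyl
Hunk 2: at line 1 remove [lbqn,qzc,ssw] add [kec,metjk] -> 9 lines: fhnvp kec metjk meadc sxfk onjz wwx sunxl vyl
Hunk 3: at line 1 remove [kec,metjk,meadc] add [frchu,jxfnr] -> 8 lines: fhnvp frchu jxfnr sxfk onjz wwx sunxl vyl
Hunk 4: at line 3 remove [onjz,wwx] add [hgwp,wivs] -> 8 lines: fhnvp frchu jxfnr sxfk hgwp wivs sunxl vyl
Hunk 5: at line 1 remove [frchu,jxfnr,sxfk] add [bflz] -> 6 lines: fhnvp bflz hgwp wivs sunxl vyl
Hunk 6: at line 1 remove [hgwp,wivs] add [mxy] -> 5 lines: fhnvp bflz mxy sunxl vyl
Hunk 7: at line 1 remove [mxy] add [uamm,rziur,wqz] -> 7 lines: fhnvp bflz uamm rziur wqz sunxl vyl

Answer: fhnvp
bflz
uamm
rziur
wqz
sunxl
vyl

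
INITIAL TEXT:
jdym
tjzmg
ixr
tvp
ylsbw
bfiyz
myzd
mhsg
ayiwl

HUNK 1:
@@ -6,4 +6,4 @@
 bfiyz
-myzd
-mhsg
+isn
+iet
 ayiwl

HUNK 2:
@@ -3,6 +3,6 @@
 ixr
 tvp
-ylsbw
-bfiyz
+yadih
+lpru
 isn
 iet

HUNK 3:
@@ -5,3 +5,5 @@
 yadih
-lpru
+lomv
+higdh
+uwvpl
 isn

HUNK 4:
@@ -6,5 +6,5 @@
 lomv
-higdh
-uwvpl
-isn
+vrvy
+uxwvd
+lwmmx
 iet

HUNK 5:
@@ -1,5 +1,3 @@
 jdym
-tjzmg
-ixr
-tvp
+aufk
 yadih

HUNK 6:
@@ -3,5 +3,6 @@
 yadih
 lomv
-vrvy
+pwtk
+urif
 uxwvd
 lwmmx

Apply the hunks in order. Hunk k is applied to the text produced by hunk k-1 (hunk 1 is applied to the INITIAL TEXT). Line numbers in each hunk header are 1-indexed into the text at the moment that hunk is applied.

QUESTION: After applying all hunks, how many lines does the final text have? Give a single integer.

Hunk 1: at line 6 remove [myzd,mhsg] add [isn,iet] -> 9 lines: jdym tjzmg ixr tvp ylsbw bfiyz isn iet ayiwl
Hunk 2: at line 3 remove [ylsbw,bfiyz] add [yadih,lpru] -> 9 lines: jdym tjzmg ixr tvp yadih lpru isn iet ayiwl
Hunk 3: at line 5 remove [lpru] add [lomv,higdh,uwvpl] -> 11 lines: jdym tjzmg ixr tvp yadih lomv higdh uwvpl isn iet ayiwl
Hunk 4: at line 6 remove [higdh,uwvpl,isn] add [vrvy,uxwvd,lwmmx] -> 11 lines: jdym tjzmg ixr tvp yadih lomv vrvy uxwvd lwmmx iet ayiwl
Hunk 5: at line 1 remove [tjzmg,ixr,tvp] add [aufk] -> 9 lines: jdym aufk yadih lomv vrvy uxwvd lwmmx iet ayiwl
Hunk 6: at line 3 remove [vrvy] add [pwtk,urif] -> 10 lines: jdym aufk yadih lomv pwtk urif uxwvd lwmmx iet ayiwl
Final line count: 10

Answer: 10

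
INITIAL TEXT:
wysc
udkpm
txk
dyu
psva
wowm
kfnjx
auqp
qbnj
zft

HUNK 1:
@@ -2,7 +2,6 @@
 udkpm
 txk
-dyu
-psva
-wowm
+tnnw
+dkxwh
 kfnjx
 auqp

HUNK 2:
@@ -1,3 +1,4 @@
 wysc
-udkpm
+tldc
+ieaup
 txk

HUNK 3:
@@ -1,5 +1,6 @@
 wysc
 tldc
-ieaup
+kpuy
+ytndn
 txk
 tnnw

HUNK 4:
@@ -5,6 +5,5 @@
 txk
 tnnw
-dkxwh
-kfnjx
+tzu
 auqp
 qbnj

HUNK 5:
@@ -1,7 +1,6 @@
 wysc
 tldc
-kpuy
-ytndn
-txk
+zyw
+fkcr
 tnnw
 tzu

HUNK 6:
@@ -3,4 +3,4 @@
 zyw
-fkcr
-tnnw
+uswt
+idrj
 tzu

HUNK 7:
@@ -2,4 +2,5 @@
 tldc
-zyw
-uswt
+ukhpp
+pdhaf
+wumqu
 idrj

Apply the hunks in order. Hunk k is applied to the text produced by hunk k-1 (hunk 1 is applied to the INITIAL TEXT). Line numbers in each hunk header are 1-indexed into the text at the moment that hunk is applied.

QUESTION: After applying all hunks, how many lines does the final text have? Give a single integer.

Answer: 10

Derivation:
Hunk 1: at line 2 remove [dyu,psva,wowm] add [tnnw,dkxwh] -> 9 lines: wysc udkpm txk tnnw dkxwh kfnjx auqp qbnj zft
Hunk 2: at line 1 remove [udkpm] add [tldc,ieaup] -> 10 lines: wysc tldc ieaup txk tnnw dkxwh kfnjx auqp qbnj zft
Hunk 3: at line 1 remove [ieaup] add [kpuy,ytndn] -> 11 lines: wysc tldc kpuy ytndn txk tnnw dkxwh kfnjx auqp qbnj zft
Hunk 4: at line 5 remove [dkxwh,kfnjx] add [tzu] -> 10 lines: wysc tldc kpuy ytndn txk tnnw tzu auqp qbnj zft
Hunk 5: at line 1 remove [kpuy,ytndn,txk] add [zyw,fkcr] -> 9 lines: wysc tldc zyw fkcr tnnw tzu auqp qbnj zft
Hunk 6: at line 3 remove [fkcr,tnnw] add [uswt,idrj] -> 9 lines: wysc tldc zyw uswt idrj tzu auqp qbnj zft
Hunk 7: at line 2 remove [zyw,uswt] add [ukhpp,pdhaf,wumqu] -> 10 lines: wysc tldc ukhpp pdhaf wumqu idrj tzu auqp qbnj zft
Final line count: 10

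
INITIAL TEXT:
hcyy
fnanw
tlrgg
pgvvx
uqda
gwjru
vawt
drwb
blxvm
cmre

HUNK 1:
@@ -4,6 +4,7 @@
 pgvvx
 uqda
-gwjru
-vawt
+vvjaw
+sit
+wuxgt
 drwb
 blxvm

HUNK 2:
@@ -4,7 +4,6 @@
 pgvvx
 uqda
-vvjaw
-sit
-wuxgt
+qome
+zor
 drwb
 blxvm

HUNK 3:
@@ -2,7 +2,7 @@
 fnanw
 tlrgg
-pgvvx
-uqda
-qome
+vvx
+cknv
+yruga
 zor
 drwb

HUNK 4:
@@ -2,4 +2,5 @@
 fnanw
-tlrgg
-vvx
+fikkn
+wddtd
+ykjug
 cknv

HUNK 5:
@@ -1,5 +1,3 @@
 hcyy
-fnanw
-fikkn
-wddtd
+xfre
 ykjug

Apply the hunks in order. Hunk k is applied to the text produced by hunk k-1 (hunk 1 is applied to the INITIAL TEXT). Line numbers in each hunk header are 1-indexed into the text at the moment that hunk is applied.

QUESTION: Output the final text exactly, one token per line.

Answer: hcyy
xfre
ykjug
cknv
yruga
zor
drwb
blxvm
cmre

Derivation:
Hunk 1: at line 4 remove [gwjru,vawt] add [vvjaw,sit,wuxgt] -> 11 lines: hcyy fnanw tlrgg pgvvx uqda vvjaw sit wuxgt drwb blxvm cmre
Hunk 2: at line 4 remove [vvjaw,sit,wuxgt] add [qome,zor] -> 10 lines: hcyy fnanw tlrgg pgvvx uqda qome zor drwb blxvm cmre
Hunk 3: at line 2 remove [pgvvx,uqda,qome] add [vvx,cknv,yruga] -> 10 lines: hcyy fnanw tlrgg vvx cknv yruga zor drwb blxvm cmre
Hunk 4: at line 2 remove [tlrgg,vvx] add [fikkn,wddtd,ykjug] -> 11 lines: hcyy fnanw fikkn wddtd ykjug cknv yruga zor drwb blxvm cmre
Hunk 5: at line 1 remove [fnanw,fikkn,wddtd] add [xfre] -> 9 lines: hcyy xfre ykjug cknv yruga zor drwb blxvm cmre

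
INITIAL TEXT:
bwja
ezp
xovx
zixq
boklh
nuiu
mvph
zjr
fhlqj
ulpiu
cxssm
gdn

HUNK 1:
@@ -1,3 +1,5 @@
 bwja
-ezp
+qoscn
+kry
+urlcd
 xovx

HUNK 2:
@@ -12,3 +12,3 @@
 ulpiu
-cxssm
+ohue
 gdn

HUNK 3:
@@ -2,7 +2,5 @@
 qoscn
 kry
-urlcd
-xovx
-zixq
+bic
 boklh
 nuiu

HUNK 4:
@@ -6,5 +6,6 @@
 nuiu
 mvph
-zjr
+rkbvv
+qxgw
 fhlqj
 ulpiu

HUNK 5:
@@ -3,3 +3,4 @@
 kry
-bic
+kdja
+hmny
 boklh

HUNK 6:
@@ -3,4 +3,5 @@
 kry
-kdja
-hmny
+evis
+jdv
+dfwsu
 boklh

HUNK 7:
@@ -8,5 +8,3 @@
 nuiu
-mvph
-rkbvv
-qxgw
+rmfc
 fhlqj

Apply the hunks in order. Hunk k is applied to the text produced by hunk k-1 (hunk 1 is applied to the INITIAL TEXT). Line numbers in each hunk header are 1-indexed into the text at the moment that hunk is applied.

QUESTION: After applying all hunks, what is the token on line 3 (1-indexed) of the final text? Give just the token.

Answer: kry

Derivation:
Hunk 1: at line 1 remove [ezp] add [qoscn,kry,urlcd] -> 14 lines: bwja qoscn kry urlcd xovx zixq boklh nuiu mvph zjr fhlqj ulpiu cxssm gdn
Hunk 2: at line 12 remove [cxssm] add [ohue] -> 14 lines: bwja qoscn kry urlcd xovx zixq boklh nuiu mvph zjr fhlqj ulpiu ohue gdn
Hunk 3: at line 2 remove [urlcd,xovx,zixq] add [bic] -> 12 lines: bwja qoscn kry bic boklh nuiu mvph zjr fhlqj ulpiu ohue gdn
Hunk 4: at line 6 remove [zjr] add [rkbvv,qxgw] -> 13 lines: bwja qoscn kry bic boklh nuiu mvph rkbvv qxgw fhlqj ulpiu ohue gdn
Hunk 5: at line 3 remove [bic] add [kdja,hmny] -> 14 lines: bwja qoscn kry kdja hmny boklh nuiu mvph rkbvv qxgw fhlqj ulpiu ohue gdn
Hunk 6: at line 3 remove [kdja,hmny] add [evis,jdv,dfwsu] -> 15 lines: bwja qoscn kry evis jdv dfwsu boklh nuiu mvph rkbvv qxgw fhlqj ulpiu ohue gdn
Hunk 7: at line 8 remove [mvph,rkbvv,qxgw] add [rmfc] -> 13 lines: bwja qoscn kry evis jdv dfwsu boklh nuiu rmfc fhlqj ulpiu ohue gdn
Final line 3: kry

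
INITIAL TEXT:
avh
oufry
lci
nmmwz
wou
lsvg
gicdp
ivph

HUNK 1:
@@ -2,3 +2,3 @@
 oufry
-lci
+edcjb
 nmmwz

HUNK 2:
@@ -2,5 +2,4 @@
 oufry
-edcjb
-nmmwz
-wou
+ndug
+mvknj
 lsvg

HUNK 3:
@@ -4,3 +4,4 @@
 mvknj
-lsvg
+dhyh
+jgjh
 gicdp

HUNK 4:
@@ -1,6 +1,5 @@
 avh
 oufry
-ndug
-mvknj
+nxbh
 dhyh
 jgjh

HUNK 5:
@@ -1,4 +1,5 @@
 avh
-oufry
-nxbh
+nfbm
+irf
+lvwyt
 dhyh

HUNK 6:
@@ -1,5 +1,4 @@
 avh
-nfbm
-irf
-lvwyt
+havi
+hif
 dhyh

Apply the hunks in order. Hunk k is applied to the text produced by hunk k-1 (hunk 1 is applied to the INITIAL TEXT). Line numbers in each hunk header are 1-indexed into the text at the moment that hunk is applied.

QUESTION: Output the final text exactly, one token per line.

Answer: avh
havi
hif
dhyh
jgjh
gicdp
ivph

Derivation:
Hunk 1: at line 2 remove [lci] add [edcjb] -> 8 lines: avh oufry edcjb nmmwz wou lsvg gicdp ivph
Hunk 2: at line 2 remove [edcjb,nmmwz,wou] add [ndug,mvknj] -> 7 lines: avh oufry ndug mvknj lsvg gicdp ivph
Hunk 3: at line 4 remove [lsvg] add [dhyh,jgjh] -> 8 lines: avh oufry ndug mvknj dhyh jgjh gicdp ivph
Hunk 4: at line 1 remove [ndug,mvknj] add [nxbh] -> 7 lines: avh oufry nxbh dhyh jgjh gicdp ivph
Hunk 5: at line 1 remove [oufry,nxbh] add [nfbm,irf,lvwyt] -> 8 lines: avh nfbm irf lvwyt dhyh jgjh gicdp ivph
Hunk 6: at line 1 remove [nfbm,irf,lvwyt] add [havi,hif] -> 7 lines: avh havi hif dhyh jgjh gicdp ivph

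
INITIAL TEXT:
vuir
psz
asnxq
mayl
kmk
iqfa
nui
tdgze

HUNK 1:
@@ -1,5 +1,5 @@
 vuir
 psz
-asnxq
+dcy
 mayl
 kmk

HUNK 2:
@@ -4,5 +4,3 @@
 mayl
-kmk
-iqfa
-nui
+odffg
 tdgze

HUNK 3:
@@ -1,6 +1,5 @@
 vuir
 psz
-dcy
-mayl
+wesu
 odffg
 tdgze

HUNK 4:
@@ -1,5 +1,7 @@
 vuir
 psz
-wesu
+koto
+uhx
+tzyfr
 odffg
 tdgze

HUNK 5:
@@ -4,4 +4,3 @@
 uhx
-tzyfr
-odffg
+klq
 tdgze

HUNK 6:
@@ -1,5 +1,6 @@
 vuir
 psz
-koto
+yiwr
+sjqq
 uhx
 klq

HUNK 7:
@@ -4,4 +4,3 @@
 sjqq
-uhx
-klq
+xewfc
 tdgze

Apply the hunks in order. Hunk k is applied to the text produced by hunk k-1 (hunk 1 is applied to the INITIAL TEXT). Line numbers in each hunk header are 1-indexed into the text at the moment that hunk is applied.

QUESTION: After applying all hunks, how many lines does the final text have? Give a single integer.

Answer: 6

Derivation:
Hunk 1: at line 1 remove [asnxq] add [dcy] -> 8 lines: vuir psz dcy mayl kmk iqfa nui tdgze
Hunk 2: at line 4 remove [kmk,iqfa,nui] add [odffg] -> 6 lines: vuir psz dcy mayl odffg tdgze
Hunk 3: at line 1 remove [dcy,mayl] add [wesu] -> 5 lines: vuir psz wesu odffg tdgze
Hunk 4: at line 1 remove [wesu] add [koto,uhx,tzyfr] -> 7 lines: vuir psz koto uhx tzyfr odffg tdgze
Hunk 5: at line 4 remove [tzyfr,odffg] add [klq] -> 6 lines: vuir psz koto uhx klq tdgze
Hunk 6: at line 1 remove [koto] add [yiwr,sjqq] -> 7 lines: vuir psz yiwr sjqq uhx klq tdgze
Hunk 7: at line 4 remove [uhx,klq] add [xewfc] -> 6 lines: vuir psz yiwr sjqq xewfc tdgze
Final line count: 6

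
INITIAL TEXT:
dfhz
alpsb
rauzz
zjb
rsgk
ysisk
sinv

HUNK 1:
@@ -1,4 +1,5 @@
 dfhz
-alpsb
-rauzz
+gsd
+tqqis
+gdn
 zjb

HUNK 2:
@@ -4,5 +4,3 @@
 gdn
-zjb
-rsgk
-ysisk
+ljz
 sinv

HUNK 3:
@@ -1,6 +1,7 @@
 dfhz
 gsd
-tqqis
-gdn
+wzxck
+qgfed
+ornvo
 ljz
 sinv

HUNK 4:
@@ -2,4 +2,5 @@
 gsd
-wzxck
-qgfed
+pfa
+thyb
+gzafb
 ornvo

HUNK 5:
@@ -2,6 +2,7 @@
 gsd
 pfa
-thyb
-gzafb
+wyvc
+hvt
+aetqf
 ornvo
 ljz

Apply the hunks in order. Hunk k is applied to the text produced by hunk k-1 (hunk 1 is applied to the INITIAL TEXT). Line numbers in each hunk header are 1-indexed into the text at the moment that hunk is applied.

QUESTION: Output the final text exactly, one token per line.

Hunk 1: at line 1 remove [alpsb,rauzz] add [gsd,tqqis,gdn] -> 8 lines: dfhz gsd tqqis gdn zjb rsgk ysisk sinv
Hunk 2: at line 4 remove [zjb,rsgk,ysisk] add [ljz] -> 6 lines: dfhz gsd tqqis gdn ljz sinv
Hunk 3: at line 1 remove [tqqis,gdn] add [wzxck,qgfed,ornvo] -> 7 lines: dfhz gsd wzxck qgfed ornvo ljz sinv
Hunk 4: at line 2 remove [wzxck,qgfed] add [pfa,thyb,gzafb] -> 8 lines: dfhz gsd pfa thyb gzafb ornvo ljz sinv
Hunk 5: at line 2 remove [thyb,gzafb] add [wyvc,hvt,aetqf] -> 9 lines: dfhz gsd pfa wyvc hvt aetqf ornvo ljz sinv

Answer: dfhz
gsd
pfa
wyvc
hvt
aetqf
ornvo
ljz
sinv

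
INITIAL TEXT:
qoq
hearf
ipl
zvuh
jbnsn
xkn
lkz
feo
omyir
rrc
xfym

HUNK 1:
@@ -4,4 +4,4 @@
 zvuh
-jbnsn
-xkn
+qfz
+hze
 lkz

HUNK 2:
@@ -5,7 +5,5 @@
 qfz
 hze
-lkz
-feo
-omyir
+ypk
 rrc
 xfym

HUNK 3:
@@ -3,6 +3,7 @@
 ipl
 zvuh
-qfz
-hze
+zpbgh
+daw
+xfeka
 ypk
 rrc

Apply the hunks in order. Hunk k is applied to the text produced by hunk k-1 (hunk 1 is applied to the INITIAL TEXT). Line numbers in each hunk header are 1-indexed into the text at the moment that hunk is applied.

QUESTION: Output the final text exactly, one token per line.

Answer: qoq
hearf
ipl
zvuh
zpbgh
daw
xfeka
ypk
rrc
xfym

Derivation:
Hunk 1: at line 4 remove [jbnsn,xkn] add [qfz,hze] -> 11 lines: qoq hearf ipl zvuh qfz hze lkz feo omyir rrc xfym
Hunk 2: at line 5 remove [lkz,feo,omyir] add [ypk] -> 9 lines: qoq hearf ipl zvuh qfz hze ypk rrc xfym
Hunk 3: at line 3 remove [qfz,hze] add [zpbgh,daw,xfeka] -> 10 lines: qoq hearf ipl zvuh zpbgh daw xfeka ypk rrc xfym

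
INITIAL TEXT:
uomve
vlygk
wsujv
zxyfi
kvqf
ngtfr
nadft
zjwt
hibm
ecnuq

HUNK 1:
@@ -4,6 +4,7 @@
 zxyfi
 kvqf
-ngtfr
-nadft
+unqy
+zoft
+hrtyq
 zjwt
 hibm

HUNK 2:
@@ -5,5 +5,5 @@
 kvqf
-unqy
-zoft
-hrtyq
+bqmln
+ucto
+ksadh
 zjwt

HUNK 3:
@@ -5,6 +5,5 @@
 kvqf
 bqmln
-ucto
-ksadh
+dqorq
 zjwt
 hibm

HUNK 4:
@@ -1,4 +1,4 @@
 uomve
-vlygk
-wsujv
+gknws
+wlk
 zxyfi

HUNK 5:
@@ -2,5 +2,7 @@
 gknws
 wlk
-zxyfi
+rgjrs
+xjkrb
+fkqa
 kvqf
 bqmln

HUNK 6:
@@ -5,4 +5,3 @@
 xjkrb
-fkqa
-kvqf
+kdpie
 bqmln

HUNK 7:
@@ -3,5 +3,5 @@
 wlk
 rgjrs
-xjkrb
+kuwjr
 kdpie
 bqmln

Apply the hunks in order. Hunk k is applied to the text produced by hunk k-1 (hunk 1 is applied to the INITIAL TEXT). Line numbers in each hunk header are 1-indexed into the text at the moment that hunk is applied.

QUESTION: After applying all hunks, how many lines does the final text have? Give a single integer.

Hunk 1: at line 4 remove [ngtfr,nadft] add [unqy,zoft,hrtyq] -> 11 lines: uomve vlygk wsujv zxyfi kvqf unqy zoft hrtyq zjwt hibm ecnuq
Hunk 2: at line 5 remove [unqy,zoft,hrtyq] add [bqmln,ucto,ksadh] -> 11 lines: uomve vlygk wsujv zxyfi kvqf bqmln ucto ksadh zjwt hibm ecnuq
Hunk 3: at line 5 remove [ucto,ksadh] add [dqorq] -> 10 lines: uomve vlygk wsujv zxyfi kvqf bqmln dqorq zjwt hibm ecnuq
Hunk 4: at line 1 remove [vlygk,wsujv] add [gknws,wlk] -> 10 lines: uomve gknws wlk zxyfi kvqf bqmln dqorq zjwt hibm ecnuq
Hunk 5: at line 2 remove [zxyfi] add [rgjrs,xjkrb,fkqa] -> 12 lines: uomve gknws wlk rgjrs xjkrb fkqa kvqf bqmln dqorq zjwt hibm ecnuq
Hunk 6: at line 5 remove [fkqa,kvqf] add [kdpie] -> 11 lines: uomve gknws wlk rgjrs xjkrb kdpie bqmln dqorq zjwt hibm ecnuq
Hunk 7: at line 3 remove [xjkrb] add [kuwjr] -> 11 lines: uomve gknws wlk rgjrs kuwjr kdpie bqmln dqorq zjwt hibm ecnuq
Final line count: 11

Answer: 11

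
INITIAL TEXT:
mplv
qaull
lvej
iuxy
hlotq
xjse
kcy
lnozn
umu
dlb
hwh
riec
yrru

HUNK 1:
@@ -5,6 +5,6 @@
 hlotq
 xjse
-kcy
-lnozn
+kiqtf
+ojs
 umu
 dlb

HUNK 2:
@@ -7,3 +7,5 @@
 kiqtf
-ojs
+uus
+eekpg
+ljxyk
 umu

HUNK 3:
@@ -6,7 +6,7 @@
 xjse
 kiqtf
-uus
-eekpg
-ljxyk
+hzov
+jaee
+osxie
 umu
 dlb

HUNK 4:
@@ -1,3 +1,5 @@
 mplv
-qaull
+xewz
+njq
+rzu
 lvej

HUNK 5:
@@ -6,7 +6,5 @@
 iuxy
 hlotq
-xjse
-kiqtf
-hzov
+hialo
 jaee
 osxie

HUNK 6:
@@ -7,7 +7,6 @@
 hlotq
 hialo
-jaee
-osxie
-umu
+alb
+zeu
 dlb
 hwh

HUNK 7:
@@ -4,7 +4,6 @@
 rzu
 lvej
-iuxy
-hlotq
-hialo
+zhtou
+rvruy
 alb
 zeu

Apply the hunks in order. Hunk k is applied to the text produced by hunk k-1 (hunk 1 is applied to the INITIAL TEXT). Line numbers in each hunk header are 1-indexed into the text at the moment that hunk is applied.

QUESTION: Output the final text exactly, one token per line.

Hunk 1: at line 5 remove [kcy,lnozn] add [kiqtf,ojs] -> 13 lines: mplv qaull lvej iuxy hlotq xjse kiqtf ojs umu dlb hwh riec yrru
Hunk 2: at line 7 remove [ojs] add [uus,eekpg,ljxyk] -> 15 lines: mplv qaull lvej iuxy hlotq xjse kiqtf uus eekpg ljxyk umu dlb hwh riec yrru
Hunk 3: at line 6 remove [uus,eekpg,ljxyk] add [hzov,jaee,osxie] -> 15 lines: mplv qaull lvej iuxy hlotq xjse kiqtf hzov jaee osxie umu dlb hwh riec yrru
Hunk 4: at line 1 remove [qaull] add [xewz,njq,rzu] -> 17 lines: mplv xewz njq rzu lvej iuxy hlotq xjse kiqtf hzov jaee osxie umu dlb hwh riec yrru
Hunk 5: at line 6 remove [xjse,kiqtf,hzov] add [hialo] -> 15 lines: mplv xewz njq rzu lvej iuxy hlotq hialo jaee osxie umu dlb hwh riec yrru
Hunk 6: at line 7 remove [jaee,osxie,umu] add [alb,zeu] -> 14 lines: mplv xewz njq rzu lvej iuxy hlotq hialo alb zeu dlb hwh riec yrru
Hunk 7: at line 4 remove [iuxy,hlotq,hialo] add [zhtou,rvruy] -> 13 lines: mplv xewz njq rzu lvej zhtou rvruy alb zeu dlb hwh riec yrru

Answer: mplv
xewz
njq
rzu
lvej
zhtou
rvruy
alb
zeu
dlb
hwh
riec
yrru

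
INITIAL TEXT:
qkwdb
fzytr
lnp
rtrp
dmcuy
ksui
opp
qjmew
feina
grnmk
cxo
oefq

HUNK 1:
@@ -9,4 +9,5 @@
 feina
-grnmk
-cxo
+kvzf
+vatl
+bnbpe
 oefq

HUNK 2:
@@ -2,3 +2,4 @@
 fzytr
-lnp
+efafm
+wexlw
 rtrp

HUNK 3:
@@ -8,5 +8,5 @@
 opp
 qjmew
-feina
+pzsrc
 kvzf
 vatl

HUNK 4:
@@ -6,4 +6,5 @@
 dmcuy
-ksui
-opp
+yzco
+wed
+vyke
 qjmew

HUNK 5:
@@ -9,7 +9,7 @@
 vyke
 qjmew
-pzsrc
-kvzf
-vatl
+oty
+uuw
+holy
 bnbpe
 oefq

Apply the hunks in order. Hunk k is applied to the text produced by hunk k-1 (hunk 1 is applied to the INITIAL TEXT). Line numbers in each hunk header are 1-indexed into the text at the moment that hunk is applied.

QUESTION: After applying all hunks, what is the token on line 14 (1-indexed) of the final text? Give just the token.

Hunk 1: at line 9 remove [grnmk,cxo] add [kvzf,vatl,bnbpe] -> 13 lines: qkwdb fzytr lnp rtrp dmcuy ksui opp qjmew feina kvzf vatl bnbpe oefq
Hunk 2: at line 2 remove [lnp] add [efafm,wexlw] -> 14 lines: qkwdb fzytr efafm wexlw rtrp dmcuy ksui opp qjmew feina kvzf vatl bnbpe oefq
Hunk 3: at line 8 remove [feina] add [pzsrc] -> 14 lines: qkwdb fzytr efafm wexlw rtrp dmcuy ksui opp qjmew pzsrc kvzf vatl bnbpe oefq
Hunk 4: at line 6 remove [ksui,opp] add [yzco,wed,vyke] -> 15 lines: qkwdb fzytr efafm wexlw rtrp dmcuy yzco wed vyke qjmew pzsrc kvzf vatl bnbpe oefq
Hunk 5: at line 9 remove [pzsrc,kvzf,vatl] add [oty,uuw,holy] -> 15 lines: qkwdb fzytr efafm wexlw rtrp dmcuy yzco wed vyke qjmew oty uuw holy bnbpe oefq
Final line 14: bnbpe

Answer: bnbpe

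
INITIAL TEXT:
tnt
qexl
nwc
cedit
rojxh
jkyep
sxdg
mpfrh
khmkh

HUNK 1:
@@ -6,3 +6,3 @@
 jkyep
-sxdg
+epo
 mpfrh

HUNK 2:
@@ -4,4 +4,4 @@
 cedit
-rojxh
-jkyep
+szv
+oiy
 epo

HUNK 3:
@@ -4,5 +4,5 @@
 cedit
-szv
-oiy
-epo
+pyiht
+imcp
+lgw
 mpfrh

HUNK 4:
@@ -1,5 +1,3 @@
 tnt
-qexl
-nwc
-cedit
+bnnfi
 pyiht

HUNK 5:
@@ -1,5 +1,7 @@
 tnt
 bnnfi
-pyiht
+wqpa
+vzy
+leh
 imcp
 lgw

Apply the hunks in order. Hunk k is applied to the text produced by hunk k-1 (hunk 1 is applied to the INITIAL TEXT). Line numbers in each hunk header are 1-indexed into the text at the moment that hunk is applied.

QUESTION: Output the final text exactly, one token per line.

Answer: tnt
bnnfi
wqpa
vzy
leh
imcp
lgw
mpfrh
khmkh

Derivation:
Hunk 1: at line 6 remove [sxdg] add [epo] -> 9 lines: tnt qexl nwc cedit rojxh jkyep epo mpfrh khmkh
Hunk 2: at line 4 remove [rojxh,jkyep] add [szv,oiy] -> 9 lines: tnt qexl nwc cedit szv oiy epo mpfrh khmkh
Hunk 3: at line 4 remove [szv,oiy,epo] add [pyiht,imcp,lgw] -> 9 lines: tnt qexl nwc cedit pyiht imcp lgw mpfrh khmkh
Hunk 4: at line 1 remove [qexl,nwc,cedit] add [bnnfi] -> 7 lines: tnt bnnfi pyiht imcp lgw mpfrh khmkh
Hunk 5: at line 1 remove [pyiht] add [wqpa,vzy,leh] -> 9 lines: tnt bnnfi wqpa vzy leh imcp lgw mpfrh khmkh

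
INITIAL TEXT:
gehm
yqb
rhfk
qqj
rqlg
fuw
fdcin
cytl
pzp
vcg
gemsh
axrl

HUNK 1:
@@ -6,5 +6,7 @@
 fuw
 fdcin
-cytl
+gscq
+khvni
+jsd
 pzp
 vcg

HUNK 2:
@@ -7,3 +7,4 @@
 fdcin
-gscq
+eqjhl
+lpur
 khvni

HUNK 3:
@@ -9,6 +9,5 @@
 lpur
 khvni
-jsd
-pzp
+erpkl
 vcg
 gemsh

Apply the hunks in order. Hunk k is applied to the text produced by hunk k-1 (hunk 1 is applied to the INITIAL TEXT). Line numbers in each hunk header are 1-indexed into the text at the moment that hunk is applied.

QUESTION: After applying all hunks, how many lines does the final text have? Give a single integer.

Hunk 1: at line 6 remove [cytl] add [gscq,khvni,jsd] -> 14 lines: gehm yqb rhfk qqj rqlg fuw fdcin gscq khvni jsd pzp vcg gemsh axrl
Hunk 2: at line 7 remove [gscq] add [eqjhl,lpur] -> 15 lines: gehm yqb rhfk qqj rqlg fuw fdcin eqjhl lpur khvni jsd pzp vcg gemsh axrl
Hunk 3: at line 9 remove [jsd,pzp] add [erpkl] -> 14 lines: gehm yqb rhfk qqj rqlg fuw fdcin eqjhl lpur khvni erpkl vcg gemsh axrl
Final line count: 14

Answer: 14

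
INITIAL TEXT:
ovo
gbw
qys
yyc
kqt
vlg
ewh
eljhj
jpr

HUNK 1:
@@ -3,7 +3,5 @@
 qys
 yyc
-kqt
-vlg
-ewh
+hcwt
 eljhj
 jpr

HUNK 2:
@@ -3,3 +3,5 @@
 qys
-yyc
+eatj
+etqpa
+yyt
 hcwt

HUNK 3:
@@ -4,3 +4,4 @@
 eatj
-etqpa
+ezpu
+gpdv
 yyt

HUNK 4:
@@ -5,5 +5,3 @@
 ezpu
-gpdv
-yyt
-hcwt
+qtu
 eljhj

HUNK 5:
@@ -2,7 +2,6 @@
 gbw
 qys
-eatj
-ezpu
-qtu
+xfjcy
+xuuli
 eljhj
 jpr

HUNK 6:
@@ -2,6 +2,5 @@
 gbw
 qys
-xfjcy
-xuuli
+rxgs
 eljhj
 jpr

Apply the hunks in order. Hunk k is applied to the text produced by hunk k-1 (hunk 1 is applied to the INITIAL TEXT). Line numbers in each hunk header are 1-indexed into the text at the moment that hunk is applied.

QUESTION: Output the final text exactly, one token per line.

Answer: ovo
gbw
qys
rxgs
eljhj
jpr

Derivation:
Hunk 1: at line 3 remove [kqt,vlg,ewh] add [hcwt] -> 7 lines: ovo gbw qys yyc hcwt eljhj jpr
Hunk 2: at line 3 remove [yyc] add [eatj,etqpa,yyt] -> 9 lines: ovo gbw qys eatj etqpa yyt hcwt eljhj jpr
Hunk 3: at line 4 remove [etqpa] add [ezpu,gpdv] -> 10 lines: ovo gbw qys eatj ezpu gpdv yyt hcwt eljhj jpr
Hunk 4: at line 5 remove [gpdv,yyt,hcwt] add [qtu] -> 8 lines: ovo gbw qys eatj ezpu qtu eljhj jpr
Hunk 5: at line 2 remove [eatj,ezpu,qtu] add [xfjcy,xuuli] -> 7 lines: ovo gbw qys xfjcy xuuli eljhj jpr
Hunk 6: at line 2 remove [xfjcy,xuuli] add [rxgs] -> 6 lines: ovo gbw qys rxgs eljhj jpr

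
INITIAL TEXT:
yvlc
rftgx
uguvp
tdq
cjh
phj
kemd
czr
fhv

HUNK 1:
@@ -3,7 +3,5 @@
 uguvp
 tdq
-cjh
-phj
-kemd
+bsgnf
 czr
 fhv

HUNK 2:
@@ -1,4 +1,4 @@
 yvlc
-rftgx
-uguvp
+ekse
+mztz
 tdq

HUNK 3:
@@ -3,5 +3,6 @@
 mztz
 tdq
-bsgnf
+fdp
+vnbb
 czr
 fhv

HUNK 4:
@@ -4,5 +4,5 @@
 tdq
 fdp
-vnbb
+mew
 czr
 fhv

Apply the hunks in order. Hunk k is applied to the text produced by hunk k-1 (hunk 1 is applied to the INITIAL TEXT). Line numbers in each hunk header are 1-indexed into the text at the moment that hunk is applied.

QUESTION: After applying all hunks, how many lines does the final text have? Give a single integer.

Hunk 1: at line 3 remove [cjh,phj,kemd] add [bsgnf] -> 7 lines: yvlc rftgx uguvp tdq bsgnf czr fhv
Hunk 2: at line 1 remove [rftgx,uguvp] add [ekse,mztz] -> 7 lines: yvlc ekse mztz tdq bsgnf czr fhv
Hunk 3: at line 3 remove [bsgnf] add [fdp,vnbb] -> 8 lines: yvlc ekse mztz tdq fdp vnbb czr fhv
Hunk 4: at line 4 remove [vnbb] add [mew] -> 8 lines: yvlc ekse mztz tdq fdp mew czr fhv
Final line count: 8

Answer: 8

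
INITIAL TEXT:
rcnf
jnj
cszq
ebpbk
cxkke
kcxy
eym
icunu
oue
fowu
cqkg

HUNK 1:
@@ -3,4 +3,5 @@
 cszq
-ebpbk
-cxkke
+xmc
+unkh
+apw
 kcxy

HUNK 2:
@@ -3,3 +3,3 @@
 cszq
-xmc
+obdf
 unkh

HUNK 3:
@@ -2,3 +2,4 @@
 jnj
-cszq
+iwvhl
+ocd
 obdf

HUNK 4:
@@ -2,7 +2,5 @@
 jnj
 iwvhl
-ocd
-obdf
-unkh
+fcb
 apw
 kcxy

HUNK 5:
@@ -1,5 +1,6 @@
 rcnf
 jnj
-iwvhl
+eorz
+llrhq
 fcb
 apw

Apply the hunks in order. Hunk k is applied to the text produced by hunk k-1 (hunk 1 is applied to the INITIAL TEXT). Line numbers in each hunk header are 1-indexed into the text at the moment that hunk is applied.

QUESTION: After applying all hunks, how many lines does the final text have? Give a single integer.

Answer: 12

Derivation:
Hunk 1: at line 3 remove [ebpbk,cxkke] add [xmc,unkh,apw] -> 12 lines: rcnf jnj cszq xmc unkh apw kcxy eym icunu oue fowu cqkg
Hunk 2: at line 3 remove [xmc] add [obdf] -> 12 lines: rcnf jnj cszq obdf unkh apw kcxy eym icunu oue fowu cqkg
Hunk 3: at line 2 remove [cszq] add [iwvhl,ocd] -> 13 lines: rcnf jnj iwvhl ocd obdf unkh apw kcxy eym icunu oue fowu cqkg
Hunk 4: at line 2 remove [ocd,obdf,unkh] add [fcb] -> 11 lines: rcnf jnj iwvhl fcb apw kcxy eym icunu oue fowu cqkg
Hunk 5: at line 1 remove [iwvhl] add [eorz,llrhq] -> 12 lines: rcnf jnj eorz llrhq fcb apw kcxy eym icunu oue fowu cqkg
Final line count: 12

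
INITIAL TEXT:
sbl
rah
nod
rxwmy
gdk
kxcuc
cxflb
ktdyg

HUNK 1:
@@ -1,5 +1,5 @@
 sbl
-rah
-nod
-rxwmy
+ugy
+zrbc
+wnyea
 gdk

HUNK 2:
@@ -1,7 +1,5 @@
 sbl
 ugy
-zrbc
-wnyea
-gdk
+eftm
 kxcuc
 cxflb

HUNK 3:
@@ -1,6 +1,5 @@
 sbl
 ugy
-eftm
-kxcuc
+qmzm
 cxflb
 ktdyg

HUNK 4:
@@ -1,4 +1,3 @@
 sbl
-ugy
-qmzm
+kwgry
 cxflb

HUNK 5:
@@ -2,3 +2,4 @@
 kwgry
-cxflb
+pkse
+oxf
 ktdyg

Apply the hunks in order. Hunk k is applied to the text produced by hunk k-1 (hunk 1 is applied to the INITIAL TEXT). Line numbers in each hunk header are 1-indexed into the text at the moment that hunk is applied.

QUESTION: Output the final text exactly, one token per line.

Answer: sbl
kwgry
pkse
oxf
ktdyg

Derivation:
Hunk 1: at line 1 remove [rah,nod,rxwmy] add [ugy,zrbc,wnyea] -> 8 lines: sbl ugy zrbc wnyea gdk kxcuc cxflb ktdyg
Hunk 2: at line 1 remove [zrbc,wnyea,gdk] add [eftm] -> 6 lines: sbl ugy eftm kxcuc cxflb ktdyg
Hunk 3: at line 1 remove [eftm,kxcuc] add [qmzm] -> 5 lines: sbl ugy qmzm cxflb ktdyg
Hunk 4: at line 1 remove [ugy,qmzm] add [kwgry] -> 4 lines: sbl kwgry cxflb ktdyg
Hunk 5: at line 2 remove [cxflb] add [pkse,oxf] -> 5 lines: sbl kwgry pkse oxf ktdyg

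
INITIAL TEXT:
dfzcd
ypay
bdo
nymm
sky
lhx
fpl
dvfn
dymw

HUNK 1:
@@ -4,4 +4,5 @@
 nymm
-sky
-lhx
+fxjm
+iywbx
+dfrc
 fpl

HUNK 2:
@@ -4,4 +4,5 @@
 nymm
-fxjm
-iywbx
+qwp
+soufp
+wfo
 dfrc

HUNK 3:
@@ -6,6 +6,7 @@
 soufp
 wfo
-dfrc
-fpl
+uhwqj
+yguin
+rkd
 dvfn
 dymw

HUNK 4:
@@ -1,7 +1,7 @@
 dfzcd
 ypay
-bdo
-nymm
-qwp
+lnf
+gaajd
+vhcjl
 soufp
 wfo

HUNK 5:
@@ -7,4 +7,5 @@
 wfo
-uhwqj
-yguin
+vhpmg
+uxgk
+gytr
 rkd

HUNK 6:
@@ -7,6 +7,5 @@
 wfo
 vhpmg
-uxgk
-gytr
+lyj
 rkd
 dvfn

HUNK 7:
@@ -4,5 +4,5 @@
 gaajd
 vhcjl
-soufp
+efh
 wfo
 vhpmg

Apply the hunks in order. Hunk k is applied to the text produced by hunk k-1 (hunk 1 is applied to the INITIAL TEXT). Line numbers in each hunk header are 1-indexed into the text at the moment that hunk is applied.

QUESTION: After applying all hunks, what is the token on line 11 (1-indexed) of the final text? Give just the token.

Hunk 1: at line 4 remove [sky,lhx] add [fxjm,iywbx,dfrc] -> 10 lines: dfzcd ypay bdo nymm fxjm iywbx dfrc fpl dvfn dymw
Hunk 2: at line 4 remove [fxjm,iywbx] add [qwp,soufp,wfo] -> 11 lines: dfzcd ypay bdo nymm qwp soufp wfo dfrc fpl dvfn dymw
Hunk 3: at line 6 remove [dfrc,fpl] add [uhwqj,yguin,rkd] -> 12 lines: dfzcd ypay bdo nymm qwp soufp wfo uhwqj yguin rkd dvfn dymw
Hunk 4: at line 1 remove [bdo,nymm,qwp] add [lnf,gaajd,vhcjl] -> 12 lines: dfzcd ypay lnf gaajd vhcjl soufp wfo uhwqj yguin rkd dvfn dymw
Hunk 5: at line 7 remove [uhwqj,yguin] add [vhpmg,uxgk,gytr] -> 13 lines: dfzcd ypay lnf gaajd vhcjl soufp wfo vhpmg uxgk gytr rkd dvfn dymw
Hunk 6: at line 7 remove [uxgk,gytr] add [lyj] -> 12 lines: dfzcd ypay lnf gaajd vhcjl soufp wfo vhpmg lyj rkd dvfn dymw
Hunk 7: at line 4 remove [soufp] add [efh] -> 12 lines: dfzcd ypay lnf gaajd vhcjl efh wfo vhpmg lyj rkd dvfn dymw
Final line 11: dvfn

Answer: dvfn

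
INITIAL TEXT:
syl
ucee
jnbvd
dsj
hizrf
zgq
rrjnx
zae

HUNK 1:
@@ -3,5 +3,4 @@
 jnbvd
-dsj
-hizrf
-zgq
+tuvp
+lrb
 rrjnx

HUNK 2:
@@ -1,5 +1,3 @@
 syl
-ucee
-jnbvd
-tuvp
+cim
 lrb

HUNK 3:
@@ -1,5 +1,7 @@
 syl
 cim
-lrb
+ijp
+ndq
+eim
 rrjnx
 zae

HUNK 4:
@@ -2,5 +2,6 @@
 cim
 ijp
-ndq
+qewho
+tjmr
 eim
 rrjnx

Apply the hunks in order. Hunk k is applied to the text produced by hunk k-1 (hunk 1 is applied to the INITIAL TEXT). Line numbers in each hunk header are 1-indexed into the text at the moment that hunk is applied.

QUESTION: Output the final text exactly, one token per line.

Hunk 1: at line 3 remove [dsj,hizrf,zgq] add [tuvp,lrb] -> 7 lines: syl ucee jnbvd tuvp lrb rrjnx zae
Hunk 2: at line 1 remove [ucee,jnbvd,tuvp] add [cim] -> 5 lines: syl cim lrb rrjnx zae
Hunk 3: at line 1 remove [lrb] add [ijp,ndq,eim] -> 7 lines: syl cim ijp ndq eim rrjnx zae
Hunk 4: at line 2 remove [ndq] add [qewho,tjmr] -> 8 lines: syl cim ijp qewho tjmr eim rrjnx zae

Answer: syl
cim
ijp
qewho
tjmr
eim
rrjnx
zae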